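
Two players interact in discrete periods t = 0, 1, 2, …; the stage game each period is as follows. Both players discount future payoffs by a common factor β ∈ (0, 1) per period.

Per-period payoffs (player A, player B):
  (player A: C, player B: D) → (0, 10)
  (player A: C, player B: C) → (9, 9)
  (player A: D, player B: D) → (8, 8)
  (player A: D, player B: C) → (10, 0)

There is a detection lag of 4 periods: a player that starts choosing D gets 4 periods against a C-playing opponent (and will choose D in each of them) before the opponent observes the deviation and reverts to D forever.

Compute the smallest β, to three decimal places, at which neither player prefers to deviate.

0.841

Deviating for the 4 undetected periods gains 10−9 = 1 per period over cooperation, then loses 9−8 = 1 per period forever once punishment starts.
Gain: 1(1 + β + … + β^3); loss: 1·β^4/(1−β).
No profitable deviation ⇔ 1(1−β^4) ≤ 1·β^4, i.e. β^4 ≥ 1/(1+1) = 1/2.
Hence β ≥ (1/2)^(1/4) ≈ 0.841.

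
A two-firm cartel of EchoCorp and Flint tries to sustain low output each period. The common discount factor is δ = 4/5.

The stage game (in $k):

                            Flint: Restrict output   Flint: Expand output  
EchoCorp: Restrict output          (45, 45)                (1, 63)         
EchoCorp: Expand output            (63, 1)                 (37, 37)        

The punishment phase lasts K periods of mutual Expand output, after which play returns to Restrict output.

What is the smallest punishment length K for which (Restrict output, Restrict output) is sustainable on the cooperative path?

4

No profitable deviation requires (45−37)(δ+…+δ^K) ≥ 63−45, i.e. δ+…+δ^K ≥ 9/4 ≈ 2.2500.
With δ = 4/5, the partial sums are K=1: 0.8000, K=2: 1.4400, K=3: 1.9520, K=4: 2.3616.
K = 4 is the first length at which the sum reaches 2.2500.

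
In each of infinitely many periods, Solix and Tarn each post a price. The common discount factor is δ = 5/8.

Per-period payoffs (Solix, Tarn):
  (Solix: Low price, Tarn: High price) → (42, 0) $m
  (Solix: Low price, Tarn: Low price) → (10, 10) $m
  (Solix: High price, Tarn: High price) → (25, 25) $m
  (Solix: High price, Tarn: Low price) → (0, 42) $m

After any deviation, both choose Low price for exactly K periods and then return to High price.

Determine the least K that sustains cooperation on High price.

IC: δ(1−δ^K)/(1−δ) ≥ (42−25)/(25−10) = 17/15.
With δ = 5/8: need 1 − δ^K ≥ 17/15·(1−5/8)/(5/8), i.e. δ^K ≤ 0.3200.
Since (5/8)^2 = 0.3906 and (5/8)^3 = 0.2441, the smallest such K is 3.

3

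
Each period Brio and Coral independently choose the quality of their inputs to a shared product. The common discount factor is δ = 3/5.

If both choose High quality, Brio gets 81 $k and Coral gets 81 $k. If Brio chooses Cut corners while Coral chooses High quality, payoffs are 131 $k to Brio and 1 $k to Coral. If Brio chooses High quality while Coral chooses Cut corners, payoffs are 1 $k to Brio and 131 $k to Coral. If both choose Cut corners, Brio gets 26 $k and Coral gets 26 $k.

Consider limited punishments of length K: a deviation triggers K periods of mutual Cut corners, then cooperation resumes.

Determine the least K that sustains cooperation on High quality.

2

IC: δ(1−δ^K)/(1−δ) ≥ (131−81)/(81−26) = 10/11.
With δ = 3/5: need 1 − δ^K ≥ 10/11·(1−3/5)/(3/5), i.e. δ^K ≤ 0.3939.
Since (3/5)^1 = 0.6000 and (3/5)^2 = 0.3600, the smallest such K is 2.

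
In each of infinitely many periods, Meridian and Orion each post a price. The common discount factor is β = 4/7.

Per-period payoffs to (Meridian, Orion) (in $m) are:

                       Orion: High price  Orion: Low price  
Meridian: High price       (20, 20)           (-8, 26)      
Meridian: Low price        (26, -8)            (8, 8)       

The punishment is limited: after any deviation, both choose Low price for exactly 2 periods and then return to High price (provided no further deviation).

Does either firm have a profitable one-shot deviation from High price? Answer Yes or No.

Comparing payoff streams over the 3 periods until play realigns: cooperate → 20(1+β+…+β^2); deviate → 26 + 8(β+…+β^2).
Cooperation is sustained iff (20−8)(β+…+β^2) ≥ 26−20.
β+…+β^2 = 4/7·(1−(4/7)^2)/(1−4/7) = 0.8980, and (26−20)/(20−8) = 0.5000.
0.8980 ≥ 0.5000, so cooperation is sustainable.

No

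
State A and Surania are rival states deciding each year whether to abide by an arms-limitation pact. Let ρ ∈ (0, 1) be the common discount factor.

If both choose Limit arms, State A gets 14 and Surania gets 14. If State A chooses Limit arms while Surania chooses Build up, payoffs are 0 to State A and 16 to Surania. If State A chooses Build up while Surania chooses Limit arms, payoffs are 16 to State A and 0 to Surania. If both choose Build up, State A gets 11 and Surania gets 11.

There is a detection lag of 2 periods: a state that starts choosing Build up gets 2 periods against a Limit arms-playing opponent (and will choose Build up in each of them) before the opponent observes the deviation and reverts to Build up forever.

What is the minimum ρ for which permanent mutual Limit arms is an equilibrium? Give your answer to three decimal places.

Deviating for the 2 undetected periods gains 16−14 = 2 per period over cooperation, then loses 14−11 = 3 per period forever once punishment starts.
Gain: 2(1 + ρ + … + ρ^1); loss: 3·ρ^2/(1−ρ).
No profitable deviation ⇔ 2(1−ρ^2) ≤ 3·ρ^2, i.e. ρ^2 ≥ 2/(2+3) = 2/5.
Hence ρ ≥ (2/5)^(1/2) ≈ 0.632.

0.632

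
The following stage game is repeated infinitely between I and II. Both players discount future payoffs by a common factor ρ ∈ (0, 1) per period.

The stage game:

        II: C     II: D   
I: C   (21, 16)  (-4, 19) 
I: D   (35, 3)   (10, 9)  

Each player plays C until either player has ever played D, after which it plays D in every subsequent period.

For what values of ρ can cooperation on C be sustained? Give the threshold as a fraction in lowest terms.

14/25

I: cooperation gives 21 each period; deviation gives 35 once then 10 forever.
  21/(1−ρ) ≥ 35 + 10ρ/(1−ρ) ⇒ ρ ≥ 14/25.
II: cooperation gives 16 each period; deviation gives 19 once then 9 forever.
  ρ ≥ 3/10.
Both must hold, so the binding constraint is I's: ρ ≥ 14/25.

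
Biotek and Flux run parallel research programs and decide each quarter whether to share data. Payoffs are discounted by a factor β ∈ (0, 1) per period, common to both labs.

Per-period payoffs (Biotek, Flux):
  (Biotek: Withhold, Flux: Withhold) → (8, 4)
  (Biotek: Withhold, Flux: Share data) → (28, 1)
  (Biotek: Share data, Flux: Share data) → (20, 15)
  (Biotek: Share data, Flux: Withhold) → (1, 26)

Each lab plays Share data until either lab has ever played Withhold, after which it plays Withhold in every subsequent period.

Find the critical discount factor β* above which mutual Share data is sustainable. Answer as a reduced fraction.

1/2

For Biotek: deviation gain 28−20 = 8, per-period punishment loss 20−8 = 12. IC gives β ≥ 8/20 = 2/5.
For Flux: gain 11, loss 11 per period, so β ≥ 11/22 = 1/2.
The tighter constraint is Flux's, so cooperation needs β ≥ 1/2.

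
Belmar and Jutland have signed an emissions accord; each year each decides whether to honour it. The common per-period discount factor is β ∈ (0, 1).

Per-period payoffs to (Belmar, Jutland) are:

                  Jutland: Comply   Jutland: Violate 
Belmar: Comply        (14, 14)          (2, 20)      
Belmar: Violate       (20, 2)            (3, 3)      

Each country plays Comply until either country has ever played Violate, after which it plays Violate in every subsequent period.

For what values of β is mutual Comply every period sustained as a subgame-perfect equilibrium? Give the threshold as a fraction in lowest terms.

6/17

Under grim trigger the critical discount factor is (T−C)/(T−P) with T = 20, C = 14, P = 3.
β* = (20−14)/(20−3) = 6/17.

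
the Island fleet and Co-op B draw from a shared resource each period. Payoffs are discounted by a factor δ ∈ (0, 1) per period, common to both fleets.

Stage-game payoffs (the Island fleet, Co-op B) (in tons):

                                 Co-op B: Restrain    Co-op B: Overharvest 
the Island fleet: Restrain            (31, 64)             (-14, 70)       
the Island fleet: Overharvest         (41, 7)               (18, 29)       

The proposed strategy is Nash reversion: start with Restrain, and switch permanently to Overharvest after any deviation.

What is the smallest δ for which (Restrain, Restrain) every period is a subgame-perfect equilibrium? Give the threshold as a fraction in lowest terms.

the Island fleet's threshold: (41−31)/(41−18) = 10/23.
Co-op B's threshold: (70−64)/(70−29) = 6/41.
10/23 > 6/41, so the Island fleet binds and δ* = 10/23.

10/23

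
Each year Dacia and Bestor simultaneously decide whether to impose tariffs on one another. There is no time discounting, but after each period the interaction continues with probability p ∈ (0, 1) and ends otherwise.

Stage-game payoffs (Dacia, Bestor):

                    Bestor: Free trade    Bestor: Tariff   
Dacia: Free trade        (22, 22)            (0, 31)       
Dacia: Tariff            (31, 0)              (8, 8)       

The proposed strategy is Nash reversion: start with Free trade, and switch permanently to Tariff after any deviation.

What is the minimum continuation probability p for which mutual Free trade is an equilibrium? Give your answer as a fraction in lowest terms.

9/23

Expected cooperation value is 22 + p·22 + p²·22 + … = 22/(1−p); deviation gives 31 + p·8/(1−p).
22 ≥ 31(1−p) + 8p ⇒ 23p ≥ 9 ⇒ p ≥ 9/23.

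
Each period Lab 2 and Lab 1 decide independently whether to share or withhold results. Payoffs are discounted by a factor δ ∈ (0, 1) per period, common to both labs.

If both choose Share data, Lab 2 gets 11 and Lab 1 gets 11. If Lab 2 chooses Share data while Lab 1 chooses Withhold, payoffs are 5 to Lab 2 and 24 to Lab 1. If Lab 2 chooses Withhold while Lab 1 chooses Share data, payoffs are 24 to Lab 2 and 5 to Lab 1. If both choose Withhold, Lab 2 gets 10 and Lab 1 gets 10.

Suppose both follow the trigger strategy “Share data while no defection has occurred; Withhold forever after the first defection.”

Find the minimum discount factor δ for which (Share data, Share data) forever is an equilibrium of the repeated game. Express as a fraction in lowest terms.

Under grim trigger the critical discount factor is (T−C)/(T−P) with T = 24, C = 11, P = 10.
δ* = (24−11)/(24−10) = 13/14.

13/14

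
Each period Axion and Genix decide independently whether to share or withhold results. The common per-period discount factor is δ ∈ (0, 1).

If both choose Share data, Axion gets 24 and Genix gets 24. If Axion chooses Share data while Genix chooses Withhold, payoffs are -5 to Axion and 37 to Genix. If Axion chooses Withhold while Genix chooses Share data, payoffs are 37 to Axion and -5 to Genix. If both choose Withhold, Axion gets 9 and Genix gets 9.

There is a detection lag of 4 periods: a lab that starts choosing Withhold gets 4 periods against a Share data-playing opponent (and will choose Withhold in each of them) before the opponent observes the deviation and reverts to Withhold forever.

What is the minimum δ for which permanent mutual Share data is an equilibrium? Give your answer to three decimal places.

0.825

The best deviation is to choose Withhold for all 4 undetected periods, earning 37 each, then 9 forever once detected.
Deviation value: 37(1−δ^4)/(1−δ) + 9δ^4/(1−δ); cooperation value: 24/(1−δ).
IC: 24 ≥ 37(1−δ^4) + 9δ^4 = 37 − 28δ^4.
So δ^4 ≥ 13/28, giving δ ≥ (13/28)^(1/4) ≈ 0.825.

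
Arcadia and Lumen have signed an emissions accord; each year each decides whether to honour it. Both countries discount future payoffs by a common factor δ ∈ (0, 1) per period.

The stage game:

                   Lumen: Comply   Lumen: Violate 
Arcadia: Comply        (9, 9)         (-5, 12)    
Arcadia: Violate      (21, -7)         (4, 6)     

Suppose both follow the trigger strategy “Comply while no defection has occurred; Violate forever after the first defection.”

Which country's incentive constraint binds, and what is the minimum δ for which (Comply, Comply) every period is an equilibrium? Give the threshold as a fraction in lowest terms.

Arcadia's threshold: (21−9)/(21−4) = 12/17.
Lumen's threshold: (12−9)/(12−6) = 1/2.
12/17 > 1/2, so Arcadia binds and δ* = 12/17.

Arcadia; δ ≥ 12/17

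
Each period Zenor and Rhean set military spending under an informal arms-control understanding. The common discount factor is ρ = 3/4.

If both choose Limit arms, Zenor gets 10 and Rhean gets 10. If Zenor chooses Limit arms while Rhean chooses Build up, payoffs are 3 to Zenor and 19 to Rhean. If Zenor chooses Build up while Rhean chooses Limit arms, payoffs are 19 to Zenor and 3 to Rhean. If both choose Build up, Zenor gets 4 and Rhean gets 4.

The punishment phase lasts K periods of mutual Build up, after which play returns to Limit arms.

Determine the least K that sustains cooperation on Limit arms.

3

IC: ρ(1−ρ^K)/(1−ρ) ≥ (19−10)/(10−4) = 3/2.
With ρ = 3/4: need 1 − ρ^K ≥ 3/2·(1−3/4)/(3/4), i.e. ρ^K ≤ 0.5000.
Since (3/4)^2 = 0.5625 and (3/4)^3 = 0.4219, the smallest such K is 3.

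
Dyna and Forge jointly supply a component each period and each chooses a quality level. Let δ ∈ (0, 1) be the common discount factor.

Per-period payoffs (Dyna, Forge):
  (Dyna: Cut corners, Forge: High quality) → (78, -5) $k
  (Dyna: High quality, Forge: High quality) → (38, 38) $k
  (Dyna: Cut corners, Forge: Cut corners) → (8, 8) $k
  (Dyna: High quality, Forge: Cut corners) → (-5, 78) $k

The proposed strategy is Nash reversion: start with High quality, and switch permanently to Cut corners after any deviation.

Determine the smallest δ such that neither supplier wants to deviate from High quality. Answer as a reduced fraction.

4/7

Cooperation forever yields 38 each period: 38/(1−δ).
Deviating yields 78 once, then 8 forever: 78 + 8δ/(1−δ).
No profitable deviation requires 38/(1−δ) ≥ 78 + 8δ/(1−δ).
Multiplying by (1−δ): 38 ≥ 78(1−δ) + 8δ = 78 − 70δ.
So 70δ ≥ 40, i.e. δ ≥ 40/70 = 4/7.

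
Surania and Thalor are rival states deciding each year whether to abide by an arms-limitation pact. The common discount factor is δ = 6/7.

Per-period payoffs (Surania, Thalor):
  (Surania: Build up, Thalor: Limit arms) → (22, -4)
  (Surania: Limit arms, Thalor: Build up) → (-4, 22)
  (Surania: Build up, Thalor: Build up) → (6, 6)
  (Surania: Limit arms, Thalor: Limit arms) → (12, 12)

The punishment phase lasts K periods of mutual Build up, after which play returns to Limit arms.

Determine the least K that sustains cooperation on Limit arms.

No profitable deviation requires (12−6)(δ+…+δ^K) ≥ 22−12, i.e. δ+…+δ^K ≥ 5/3 ≈ 1.6667.
With δ = 6/7, the partial sums are K=1: 0.8571, K=2: 1.5918, K=3: 2.2216.
K = 3 is the first length at which the sum reaches 1.6667.

3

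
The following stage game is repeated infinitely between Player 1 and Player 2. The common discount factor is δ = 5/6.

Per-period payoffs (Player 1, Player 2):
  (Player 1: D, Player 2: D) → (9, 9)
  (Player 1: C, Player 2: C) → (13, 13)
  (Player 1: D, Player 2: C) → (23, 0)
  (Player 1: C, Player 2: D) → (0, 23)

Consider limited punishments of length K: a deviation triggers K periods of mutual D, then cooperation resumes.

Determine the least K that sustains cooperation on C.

4

No profitable deviation requires (13−9)(δ+…+δ^K) ≥ 23−13, i.e. δ+…+δ^K ≥ 5/2 ≈ 2.5000.
With δ = 5/6, the partial sums are K=1: 0.8333, K=2: 1.5278, K=3: 2.1065, K=4: 2.5887.
K = 4 is the first length at which the sum reaches 2.5000.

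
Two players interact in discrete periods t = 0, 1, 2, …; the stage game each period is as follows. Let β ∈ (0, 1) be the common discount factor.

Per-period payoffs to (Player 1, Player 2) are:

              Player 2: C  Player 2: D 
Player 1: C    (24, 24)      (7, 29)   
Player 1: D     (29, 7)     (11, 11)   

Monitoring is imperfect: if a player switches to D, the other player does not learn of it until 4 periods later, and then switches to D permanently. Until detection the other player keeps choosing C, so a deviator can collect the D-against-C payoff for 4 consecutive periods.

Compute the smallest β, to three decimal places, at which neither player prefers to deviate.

0.726

The best deviation is to choose D for all 4 undetected periods, earning 29 each, then 11 forever once detected.
Deviation value: 29(1−β^4)/(1−β) + 11β^4/(1−β); cooperation value: 24/(1−β).
IC: 24 ≥ 29(1−β^4) + 11β^4 = 29 − 18β^4.
So β^4 ≥ 5/18, giving β ≥ (5/18)^(1/4) ≈ 0.726.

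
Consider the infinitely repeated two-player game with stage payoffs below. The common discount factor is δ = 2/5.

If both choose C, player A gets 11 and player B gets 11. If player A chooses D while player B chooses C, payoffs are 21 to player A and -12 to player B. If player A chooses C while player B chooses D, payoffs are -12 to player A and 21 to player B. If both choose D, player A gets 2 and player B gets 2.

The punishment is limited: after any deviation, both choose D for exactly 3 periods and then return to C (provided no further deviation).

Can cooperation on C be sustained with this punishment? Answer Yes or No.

A one-shot deviation gives 21 now, then 2 for 3 periods, then back to 11.
Gain from deviating: (21−11) today; loss: (11−2) in each of the next 3 periods.
No-deviation condition: (11−2)(δ+…+δ^3) ≥ 21−11, i.e. δ+…+δ^3 ≥ 10/9.
At δ = 2/5: δ+…+δ^3 = 0.6240 < 1.1111.
So cooperation is not sustainable.

No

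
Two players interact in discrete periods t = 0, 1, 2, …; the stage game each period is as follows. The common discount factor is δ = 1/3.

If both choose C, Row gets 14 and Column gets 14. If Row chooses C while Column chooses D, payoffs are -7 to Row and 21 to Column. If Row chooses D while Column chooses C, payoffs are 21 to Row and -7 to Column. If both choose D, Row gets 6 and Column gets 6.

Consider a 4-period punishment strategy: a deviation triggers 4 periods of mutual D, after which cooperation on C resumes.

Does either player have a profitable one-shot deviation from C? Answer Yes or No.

Yes

Comparing payoff streams over the 5 periods until play realigns: cooperate → 14(1+δ+…+δ^4); deviate → 21 + 6(δ+…+δ^4).
Cooperation is sustained iff (14−6)(δ+…+δ^4) ≥ 21−14.
δ+…+δ^4 = 1/3·(1−(1/3)^4)/(1−1/3) = 0.4938, and (21−14)/(14−6) = 0.8750.
0.4938 < 0.8750, so cooperation is not sustainable.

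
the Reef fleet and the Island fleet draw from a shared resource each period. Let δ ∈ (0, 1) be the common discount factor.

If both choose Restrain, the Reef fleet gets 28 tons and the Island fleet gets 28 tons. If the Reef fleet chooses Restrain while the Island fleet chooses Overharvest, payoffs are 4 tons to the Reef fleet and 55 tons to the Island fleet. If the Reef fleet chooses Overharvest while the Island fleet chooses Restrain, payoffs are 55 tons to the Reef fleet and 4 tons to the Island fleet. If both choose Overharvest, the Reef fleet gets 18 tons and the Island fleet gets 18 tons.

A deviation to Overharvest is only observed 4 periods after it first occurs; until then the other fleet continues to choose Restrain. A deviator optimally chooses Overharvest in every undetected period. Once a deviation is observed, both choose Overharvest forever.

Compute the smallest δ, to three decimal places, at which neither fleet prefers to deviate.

Deviating for the 4 undetected periods gains 55−28 = 27 per period over cooperation, then loses 28−18 = 10 per period forever once punishment starts.
Gain: 27(1 + δ + … + δ^3); loss: 10·δ^4/(1−δ).
No profitable deviation ⇔ 27(1−δ^4) ≤ 10·δ^4, i.e. δ^4 ≥ 27/(27+10) = 27/37.
Hence δ ≥ (27/37)^(1/4) ≈ 0.924.

0.924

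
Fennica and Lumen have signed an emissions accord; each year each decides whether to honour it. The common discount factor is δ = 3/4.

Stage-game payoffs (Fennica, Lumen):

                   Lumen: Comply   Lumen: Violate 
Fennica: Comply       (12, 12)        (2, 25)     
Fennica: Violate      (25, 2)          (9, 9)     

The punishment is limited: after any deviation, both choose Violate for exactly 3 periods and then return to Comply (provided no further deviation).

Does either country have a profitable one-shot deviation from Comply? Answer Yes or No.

Yes

Comparing payoff streams over the 4 periods until play realigns: cooperate → 12(1+δ+…+δ^3); deviate → 25 + 9(δ+…+δ^3).
Cooperation is sustained iff (12−9)(δ+…+δ^3) ≥ 25−12.
δ+…+δ^3 = 3/4·(1−(3/4)^3)/(1−3/4) = 1.7344, and (25−12)/(12−9) = 4.3333.
1.7344 < 4.3333, so cooperation is not sustainable.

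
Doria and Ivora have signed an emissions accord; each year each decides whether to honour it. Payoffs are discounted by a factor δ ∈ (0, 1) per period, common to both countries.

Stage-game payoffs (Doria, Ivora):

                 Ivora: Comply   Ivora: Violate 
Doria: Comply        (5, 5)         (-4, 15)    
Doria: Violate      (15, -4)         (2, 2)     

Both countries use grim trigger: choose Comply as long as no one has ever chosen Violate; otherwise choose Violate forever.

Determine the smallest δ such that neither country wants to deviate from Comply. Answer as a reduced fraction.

10/13

5/(1−δ) ≥ 15 + 2δ/(1−δ)
5 ≥ 15 − 13δ
δ ≥ 10/13.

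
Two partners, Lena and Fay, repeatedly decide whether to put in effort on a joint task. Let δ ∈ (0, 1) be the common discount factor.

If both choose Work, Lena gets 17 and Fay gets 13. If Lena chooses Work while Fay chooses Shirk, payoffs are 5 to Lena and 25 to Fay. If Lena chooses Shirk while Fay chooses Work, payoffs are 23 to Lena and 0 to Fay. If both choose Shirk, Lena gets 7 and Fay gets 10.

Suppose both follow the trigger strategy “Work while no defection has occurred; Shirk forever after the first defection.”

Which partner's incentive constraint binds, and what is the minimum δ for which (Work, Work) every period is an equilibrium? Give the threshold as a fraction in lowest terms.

For Lena: deviation gain 23−17 = 6, per-period punishment loss 17−7 = 10. IC gives δ ≥ 6/16 = 3/8.
For Fay: gain 12, loss 3 per period, so δ ≥ 12/15 = 4/5.
The tighter constraint is Fay's, so cooperation needs δ ≥ 4/5.

Fay; δ ≥ 4/5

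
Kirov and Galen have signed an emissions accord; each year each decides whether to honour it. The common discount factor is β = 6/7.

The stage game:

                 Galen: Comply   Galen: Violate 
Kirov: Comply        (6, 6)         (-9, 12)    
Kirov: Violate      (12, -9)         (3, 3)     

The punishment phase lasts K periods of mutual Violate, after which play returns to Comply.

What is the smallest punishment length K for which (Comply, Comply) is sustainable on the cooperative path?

3

Need Σ_{k=1}^{K} β^k ≥ (12−6)/(6−3) = 2.0000 at β = 6/7.
At K = 2 the sum is 1.5918 < 2.0000; at K = 3 it is 2.2216 ≥ 2.0000.
So the minimum punishment length is K = 3.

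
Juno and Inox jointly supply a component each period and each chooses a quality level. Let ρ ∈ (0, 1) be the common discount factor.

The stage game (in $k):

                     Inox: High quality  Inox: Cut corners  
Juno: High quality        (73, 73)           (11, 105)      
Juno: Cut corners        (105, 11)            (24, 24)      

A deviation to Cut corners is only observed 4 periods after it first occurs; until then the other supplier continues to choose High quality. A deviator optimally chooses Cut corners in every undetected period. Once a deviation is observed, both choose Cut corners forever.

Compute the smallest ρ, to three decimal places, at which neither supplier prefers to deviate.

Deviating for the 4 undetected periods gains 105−73 = 32 per period over cooperation, then loses 73−24 = 49 per period forever once punishment starts.
Gain: 32(1 + ρ + … + ρ^3); loss: 49·ρ^4/(1−ρ).
No profitable deviation ⇔ 32(1−ρ^4) ≤ 49·ρ^4, i.e. ρ^4 ≥ 32/(32+49) = 32/81.
Hence ρ ≥ (32/81)^(1/4) ≈ 0.793.

0.793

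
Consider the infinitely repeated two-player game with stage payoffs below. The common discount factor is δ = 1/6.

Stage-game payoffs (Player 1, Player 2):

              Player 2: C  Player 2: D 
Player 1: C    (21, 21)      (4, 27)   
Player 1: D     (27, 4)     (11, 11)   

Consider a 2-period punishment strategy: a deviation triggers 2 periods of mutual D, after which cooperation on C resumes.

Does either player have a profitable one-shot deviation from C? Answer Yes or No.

Yes

Comparing payoff streams over the 3 periods until play realigns: cooperate → 21(1+δ+…+δ^2); deviate → 27 + 11(δ+…+δ^2).
Cooperation is sustained iff (21−11)(δ+…+δ^2) ≥ 27−21.
δ+…+δ^2 = 1/6·(1−(1/6)^2)/(1−1/6) = 0.1944, and (27−21)/(21−11) = 0.6000.
0.1944 < 0.6000, so cooperation is not sustainable.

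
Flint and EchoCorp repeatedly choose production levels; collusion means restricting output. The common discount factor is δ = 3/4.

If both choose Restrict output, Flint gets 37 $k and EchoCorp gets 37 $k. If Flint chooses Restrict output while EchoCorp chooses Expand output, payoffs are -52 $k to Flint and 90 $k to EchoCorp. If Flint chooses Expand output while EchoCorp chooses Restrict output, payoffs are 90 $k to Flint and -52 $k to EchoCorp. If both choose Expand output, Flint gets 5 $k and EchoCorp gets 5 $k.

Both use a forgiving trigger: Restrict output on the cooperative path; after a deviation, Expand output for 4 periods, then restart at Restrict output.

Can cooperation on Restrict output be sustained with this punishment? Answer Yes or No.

Yes

A one-shot deviation gives 90 now, then 5 for 4 periods, then back to 37.
Gain from deviating: (90−37) today; loss: (37−5) in each of the next 4 periods.
No-deviation condition: (37−5)(δ+…+δ^4) ≥ 90−37, i.e. δ+…+δ^4 ≥ 53/32.
At δ = 3/4: δ+…+δ^4 = 2.0508 ≥ 1.6562.
So cooperation is sustainable.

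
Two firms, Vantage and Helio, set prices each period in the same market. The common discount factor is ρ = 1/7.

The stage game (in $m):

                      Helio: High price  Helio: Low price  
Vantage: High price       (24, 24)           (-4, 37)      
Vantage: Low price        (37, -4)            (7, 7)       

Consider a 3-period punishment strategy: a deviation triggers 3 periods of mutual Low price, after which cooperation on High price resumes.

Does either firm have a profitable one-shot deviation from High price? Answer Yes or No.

A one-shot deviation gives 37 now, then 7 for 3 periods, then back to 24.
Gain from deviating: (37−24) today; loss: (24−7) in each of the next 3 periods.
No-deviation condition: (24−7)(ρ+…+ρ^3) ≥ 37−24, i.e. ρ+…+ρ^3 ≥ 13/17.
At ρ = 1/7: ρ+…+ρ^3 = 0.1662 < 0.7647.
So cooperation is not sustainable.

Yes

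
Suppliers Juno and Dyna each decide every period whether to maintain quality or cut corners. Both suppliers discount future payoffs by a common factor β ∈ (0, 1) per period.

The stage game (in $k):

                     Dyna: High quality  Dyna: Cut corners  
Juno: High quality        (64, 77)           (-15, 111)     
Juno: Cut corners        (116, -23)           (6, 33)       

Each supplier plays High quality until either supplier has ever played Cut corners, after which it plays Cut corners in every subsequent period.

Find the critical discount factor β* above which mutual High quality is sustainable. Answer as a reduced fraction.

Juno's threshold: (116−64)/(116−6) = 26/55.
Dyna's threshold: (111−77)/(111−33) = 17/39.
26/55 > 17/39, so Juno binds and β* = 26/55.

26/55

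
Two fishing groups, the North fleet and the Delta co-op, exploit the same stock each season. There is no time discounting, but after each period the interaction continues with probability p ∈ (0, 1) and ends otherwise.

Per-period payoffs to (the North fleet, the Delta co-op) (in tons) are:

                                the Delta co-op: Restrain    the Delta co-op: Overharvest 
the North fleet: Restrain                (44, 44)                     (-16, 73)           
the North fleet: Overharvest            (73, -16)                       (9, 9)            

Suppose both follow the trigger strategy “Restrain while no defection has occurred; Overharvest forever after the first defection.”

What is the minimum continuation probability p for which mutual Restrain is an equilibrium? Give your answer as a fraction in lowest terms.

29/64

Expected cooperation value is 44 + p·44 + p²·44 + … = 44/(1−p); deviation gives 73 + p·9/(1−p).
44 ≥ 73(1−p) + 9p ⇒ 64p ≥ 29 ⇒ p ≥ 29/64.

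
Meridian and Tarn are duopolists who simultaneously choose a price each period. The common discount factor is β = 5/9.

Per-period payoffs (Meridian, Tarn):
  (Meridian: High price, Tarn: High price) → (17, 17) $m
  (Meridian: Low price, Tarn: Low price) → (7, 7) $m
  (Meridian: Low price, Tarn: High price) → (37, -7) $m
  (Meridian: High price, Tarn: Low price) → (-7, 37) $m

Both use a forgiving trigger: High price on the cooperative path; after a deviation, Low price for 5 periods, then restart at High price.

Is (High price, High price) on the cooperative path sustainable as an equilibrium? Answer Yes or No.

A one-shot deviation gives 37 now, then 7 for 5 periods, then back to 17.
Gain from deviating: (37−17) today; loss: (17−7) in each of the next 5 periods.
No-deviation condition: (17−7)(β+…+β^5) ≥ 37−17, i.e. β+…+β^5 ≥ 2.
At β = 5/9: β+…+β^5 = 1.1838 < 2.0000.
So cooperation is not sustainable.

No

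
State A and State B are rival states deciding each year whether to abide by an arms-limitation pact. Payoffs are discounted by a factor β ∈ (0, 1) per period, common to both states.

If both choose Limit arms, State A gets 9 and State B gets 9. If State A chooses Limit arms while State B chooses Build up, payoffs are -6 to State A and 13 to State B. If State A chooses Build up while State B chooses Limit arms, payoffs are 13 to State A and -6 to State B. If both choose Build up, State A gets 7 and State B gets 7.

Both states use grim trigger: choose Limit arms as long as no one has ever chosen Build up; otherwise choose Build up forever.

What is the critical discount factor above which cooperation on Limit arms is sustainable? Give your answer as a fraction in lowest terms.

2/3

9/(1−β) ≥ 13 + 7β/(1−β)
9 ≥ 13 − 6β
β ≥ 4/6 = 2/3.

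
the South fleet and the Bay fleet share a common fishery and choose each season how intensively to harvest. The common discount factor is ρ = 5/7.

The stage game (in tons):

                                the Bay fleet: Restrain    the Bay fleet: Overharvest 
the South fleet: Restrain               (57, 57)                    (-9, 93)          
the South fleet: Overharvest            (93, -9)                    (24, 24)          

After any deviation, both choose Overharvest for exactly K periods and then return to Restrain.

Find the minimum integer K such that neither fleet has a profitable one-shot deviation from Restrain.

2

Need Σ_{k=1}^{K} ρ^k ≥ (93−57)/(57−24) = 1.0909 at ρ = 5/7.
At K = 1 the sum is 0.7143 < 1.0909; at K = 2 it is 1.2245 ≥ 1.0909.
So the minimum punishment length is K = 2.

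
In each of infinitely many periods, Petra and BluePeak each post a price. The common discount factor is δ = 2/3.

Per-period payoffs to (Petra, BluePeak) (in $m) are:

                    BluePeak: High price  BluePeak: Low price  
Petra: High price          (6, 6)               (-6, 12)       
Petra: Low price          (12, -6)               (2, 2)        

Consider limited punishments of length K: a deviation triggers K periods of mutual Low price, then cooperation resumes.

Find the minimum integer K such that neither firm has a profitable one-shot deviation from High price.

4

No profitable deviation requires (6−2)(δ+…+δ^K) ≥ 12−6, i.e. δ+…+δ^K ≥ 3/2 ≈ 1.5000.
With δ = 2/3, the partial sums are K=1: 0.6667, K=2: 1.1111, K=3: 1.4074, K=4: 1.6049.
K = 4 is the first length at which the sum reaches 1.5000.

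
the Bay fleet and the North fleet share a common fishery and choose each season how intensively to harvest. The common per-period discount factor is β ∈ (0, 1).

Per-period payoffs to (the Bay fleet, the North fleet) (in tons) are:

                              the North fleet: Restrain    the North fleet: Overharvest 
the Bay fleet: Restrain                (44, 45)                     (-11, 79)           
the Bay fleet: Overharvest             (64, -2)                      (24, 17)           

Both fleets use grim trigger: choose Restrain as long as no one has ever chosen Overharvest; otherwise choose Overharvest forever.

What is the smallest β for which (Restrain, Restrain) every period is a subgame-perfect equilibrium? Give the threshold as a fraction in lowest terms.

the Bay fleet's threshold: (64−44)/(64−24) = 1/2.
the North fleet's threshold: (79−45)/(79−17) = 17/31.
1/2 < 17/31, so the North fleet binds and β* = 17/31.

17/31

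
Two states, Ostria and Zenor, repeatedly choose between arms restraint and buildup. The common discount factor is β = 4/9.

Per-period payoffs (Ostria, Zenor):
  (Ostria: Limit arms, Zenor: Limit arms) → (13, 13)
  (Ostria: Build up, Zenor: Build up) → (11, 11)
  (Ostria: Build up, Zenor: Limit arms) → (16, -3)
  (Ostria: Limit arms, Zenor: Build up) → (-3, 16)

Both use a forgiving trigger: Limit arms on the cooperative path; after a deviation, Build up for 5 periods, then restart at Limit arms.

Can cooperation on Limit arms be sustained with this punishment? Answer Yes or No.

No

Comparing payoff streams over the 6 periods until play realigns: cooperate → 13(1+β+…+β^5); deviate → 16 + 11(β+…+β^5).
Cooperation is sustained iff (13−11)(β+…+β^5) ≥ 16−13.
β+…+β^5 = 4/9·(1−(4/9)^5)/(1−4/9) = 0.7861, and (16−13)/(13−11) = 1.5000.
0.7861 < 1.5000, so cooperation is not sustainable.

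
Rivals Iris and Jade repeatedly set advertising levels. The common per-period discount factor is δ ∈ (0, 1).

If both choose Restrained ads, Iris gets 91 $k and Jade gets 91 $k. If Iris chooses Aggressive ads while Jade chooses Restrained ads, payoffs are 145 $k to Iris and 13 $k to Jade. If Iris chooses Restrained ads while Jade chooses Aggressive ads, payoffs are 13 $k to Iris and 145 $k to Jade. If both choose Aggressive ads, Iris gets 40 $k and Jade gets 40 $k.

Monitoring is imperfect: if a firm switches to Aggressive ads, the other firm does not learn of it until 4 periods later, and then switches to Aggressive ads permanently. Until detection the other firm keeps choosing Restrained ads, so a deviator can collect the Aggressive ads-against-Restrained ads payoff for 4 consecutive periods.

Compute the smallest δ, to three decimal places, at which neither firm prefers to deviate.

0.847

A deviator earns 145 for 4 periods, then 40 forever; cooperating earns 91 forever. Multiplying the IC by (1−δ):
91 ≥ 145(1−δ^4) + 40δ^4, so 105·δ^4 ≥ 54 and δ^4 ≥ 18/35.
δ ≥ (18/35)^(1/4) ≈ 0.847.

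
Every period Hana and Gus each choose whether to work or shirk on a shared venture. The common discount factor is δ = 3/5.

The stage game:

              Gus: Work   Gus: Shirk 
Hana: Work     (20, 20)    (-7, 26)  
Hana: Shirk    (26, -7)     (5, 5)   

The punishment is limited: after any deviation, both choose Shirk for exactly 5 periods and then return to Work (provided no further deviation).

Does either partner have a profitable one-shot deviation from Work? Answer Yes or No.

No

IC: δ+…+δ^5 ≥ (26−20)/(20−5) = 2/5.
At δ = 3/5: partial sum = 1.3834 ≥ 0.4000. Cooperation sustainable.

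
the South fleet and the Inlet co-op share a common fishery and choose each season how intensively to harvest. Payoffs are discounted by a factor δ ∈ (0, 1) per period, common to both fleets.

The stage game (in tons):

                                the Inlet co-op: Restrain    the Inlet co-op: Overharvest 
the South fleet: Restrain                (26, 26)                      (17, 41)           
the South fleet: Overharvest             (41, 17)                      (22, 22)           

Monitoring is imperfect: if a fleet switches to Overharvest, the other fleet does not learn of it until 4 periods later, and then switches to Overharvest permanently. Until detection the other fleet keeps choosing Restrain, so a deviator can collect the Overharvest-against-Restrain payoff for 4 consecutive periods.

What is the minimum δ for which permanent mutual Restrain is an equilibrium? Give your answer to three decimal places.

The best deviation is to choose Overharvest for all 4 undetected periods, earning 41 each, then 22 forever once detected.
Deviation value: 41(1−δ^4)/(1−δ) + 22δ^4/(1−δ); cooperation value: 26/(1−δ).
IC: 26 ≥ 41(1−δ^4) + 22δ^4 = 41 − 19δ^4.
So δ^4 ≥ 15/19, giving δ ≥ (15/19)^(1/4) ≈ 0.943.

0.943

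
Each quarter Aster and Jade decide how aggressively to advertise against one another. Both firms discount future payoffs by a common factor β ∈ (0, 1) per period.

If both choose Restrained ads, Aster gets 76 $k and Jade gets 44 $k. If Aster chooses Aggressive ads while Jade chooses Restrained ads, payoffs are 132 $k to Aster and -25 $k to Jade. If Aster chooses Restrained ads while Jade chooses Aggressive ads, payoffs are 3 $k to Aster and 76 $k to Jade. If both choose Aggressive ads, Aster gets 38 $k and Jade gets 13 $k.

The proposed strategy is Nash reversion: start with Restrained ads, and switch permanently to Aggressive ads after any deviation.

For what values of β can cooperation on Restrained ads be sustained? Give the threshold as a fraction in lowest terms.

28/47

For Aster: deviation gain 132−76 = 56, per-period punishment loss 76−38 = 38. IC gives β ≥ 56/94 = 28/47.
For Jade: gain 32, loss 31 per period, so β ≥ 32/63.
The tighter constraint is Aster's, so cooperation needs β ≥ 28/47.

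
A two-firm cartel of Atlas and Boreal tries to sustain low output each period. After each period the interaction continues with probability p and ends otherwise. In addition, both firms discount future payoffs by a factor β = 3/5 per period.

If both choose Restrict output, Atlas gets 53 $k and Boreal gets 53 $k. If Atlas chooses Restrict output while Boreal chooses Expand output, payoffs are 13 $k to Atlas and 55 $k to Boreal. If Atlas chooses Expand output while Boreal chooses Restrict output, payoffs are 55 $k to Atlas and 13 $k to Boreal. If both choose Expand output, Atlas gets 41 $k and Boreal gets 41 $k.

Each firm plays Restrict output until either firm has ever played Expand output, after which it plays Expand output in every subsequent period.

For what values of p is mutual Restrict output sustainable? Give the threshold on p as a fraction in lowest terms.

With continuation probability p and discount β, the effective per-period discount factor is βp.
Grim-trigger IC: βp ≥ (55−53)/(55−41) = 1/7.
So p ≥ (1/7)/(3/5) = 5/21.

5/21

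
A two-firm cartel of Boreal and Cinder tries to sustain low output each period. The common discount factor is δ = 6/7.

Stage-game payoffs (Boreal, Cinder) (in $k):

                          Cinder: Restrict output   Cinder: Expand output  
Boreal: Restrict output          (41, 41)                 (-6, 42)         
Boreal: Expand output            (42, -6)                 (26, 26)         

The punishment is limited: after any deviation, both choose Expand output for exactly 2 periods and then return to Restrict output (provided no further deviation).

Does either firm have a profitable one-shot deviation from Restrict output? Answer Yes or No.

No

IC: δ+…+δ^2 ≥ (42−41)/(41−26) = 1/15.
At δ = 6/7: partial sum = 1.5918 ≥ 0.0667. Cooperation sustainable.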